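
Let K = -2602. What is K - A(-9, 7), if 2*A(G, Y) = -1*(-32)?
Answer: -2618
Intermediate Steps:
A(G, Y) = 16 (A(G, Y) = (-1*(-32))/2 = (½)*32 = 16)
K - A(-9, 7) = -2602 - 1*16 = -2602 - 16 = -2618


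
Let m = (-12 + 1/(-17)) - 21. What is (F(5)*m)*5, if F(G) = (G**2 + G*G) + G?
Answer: -154550/17 ≈ -9091.2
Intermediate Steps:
m = -562/17 (m = (-12 - 1/17) - 21 = -205/17 - 21 = -562/17 ≈ -33.059)
F(G) = G + 2*G**2 (F(G) = (G**2 + G**2) + G = 2*G**2 + G = G + 2*G**2)
(F(5)*m)*5 = ((5*(1 + 2*5))*(-562/17))*5 = ((5*(1 + 10))*(-562/17))*5 = ((5*11)*(-562/17))*5 = (55*(-562/17))*5 = -30910/17*5 = -154550/17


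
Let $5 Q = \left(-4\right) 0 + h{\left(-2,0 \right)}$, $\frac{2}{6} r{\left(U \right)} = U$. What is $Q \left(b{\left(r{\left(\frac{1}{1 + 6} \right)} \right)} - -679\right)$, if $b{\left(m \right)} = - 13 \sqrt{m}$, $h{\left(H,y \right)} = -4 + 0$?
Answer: $- \frac{2716}{5} + \frac{52 \sqrt{21}}{35} \approx -536.39$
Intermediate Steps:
$h{\left(H,y \right)} = -4$
$r{\left(U \right)} = 3 U$
$Q = - \frac{4}{5}$ ($Q = \frac{\left(-4\right) 0 - 4}{5} = \frac{0 - 4}{5} = \frac{1}{5} \left(-4\right) = - \frac{4}{5} \approx -0.8$)
$Q \left(b{\left(r{\left(\frac{1}{1 + 6} \right)} \right)} - -679\right) = - \frac{4 \left(- 13 \sqrt{\frac{3}{1 + 6}} - -679\right)}{5} = - \frac{4 \left(- 13 \sqrt{\frac{3}{7}} + 679\right)}{5} = - \frac{4 \left(- 13 \frac{\sqrt{21}}{7} + 679\right)}{5} = - \frac{4 \left(- \frac{13 \sqrt{21}}{7} + 679\right)}{5} = - \frac{4 \left(679 - \frac{13 \sqrt{21}}{7}\right)}{5} = - \frac{2716}{5} + \frac{52 \sqrt{21}}{35}$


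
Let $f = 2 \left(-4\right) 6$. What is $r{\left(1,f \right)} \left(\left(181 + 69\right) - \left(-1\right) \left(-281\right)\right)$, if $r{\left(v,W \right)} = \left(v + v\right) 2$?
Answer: $-124$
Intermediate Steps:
$f = -48$ ($f = \left(-8\right) 6 = -48$)
$r{\left(v,W \right)} = 4 v$ ($r{\left(v,W \right)} = 2 v 2 = 4 v$)
$r{\left(1,f \right)} \left(\left(181 + 69\right) - \left(-1\right) \left(-281\right)\right) = 4 \cdot 1 \left(\left(181 + 69\right) - \left(-1\right) \left(-281\right)\right) = 4 \left(250 - 281\right) = 4 \left(-31\right) = -124$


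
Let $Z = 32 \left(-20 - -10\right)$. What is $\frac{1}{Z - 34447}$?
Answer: $- \frac{1}{34767} \approx -2.8763 \cdot 10^{-5}$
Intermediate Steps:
$Z = -320$ ($Z = 32 \left(-20 + \left(-50 + 60\right)\right) = 32 \left(-20 + 10\right) = 32 \left(-10\right) = -320$)
$\frac{1}{Z - 34447} = \frac{1}{-320 - 34447} = \frac{1}{-34767} = - \frac{1}{34767}$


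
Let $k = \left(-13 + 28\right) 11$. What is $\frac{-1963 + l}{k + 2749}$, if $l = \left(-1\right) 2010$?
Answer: $- \frac{3973}{2914} \approx -1.3634$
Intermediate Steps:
$l = -2010$
$k = 165$ ($k = 15 \cdot 11 = 165$)
$\frac{-1963 + l}{k + 2749} = \frac{-1963 - 2010}{165 + 2749} = - \frac{3973}{2914}$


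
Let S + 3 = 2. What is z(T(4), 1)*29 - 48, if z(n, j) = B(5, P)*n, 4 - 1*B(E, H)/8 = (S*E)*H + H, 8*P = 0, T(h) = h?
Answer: 3664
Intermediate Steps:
S = -1 (S = -3 + 2 = -1)
P = 0 (P = (⅛)*0 = 0)
B(E, H) = 32 - 8*H + 8*E*H (B(E, H) = 32 - 8*((-E)*H + H) = 32 - 8*(-E*H + H) = 32 - 8*(H - E*H) = 32 + (-8*H + 8*E*H) = 32 - 8*H + 8*E*H)
z(n, j) = 32*n (z(n, j) = (32 - 8*0 + 8*5*0)*n = (32 + 0 + 0)*n = 32*n)
z(T(4), 1)*29 - 48 = (32*4)*29 - 48 = 128*29 - 48 = 3712 - 48 = 3664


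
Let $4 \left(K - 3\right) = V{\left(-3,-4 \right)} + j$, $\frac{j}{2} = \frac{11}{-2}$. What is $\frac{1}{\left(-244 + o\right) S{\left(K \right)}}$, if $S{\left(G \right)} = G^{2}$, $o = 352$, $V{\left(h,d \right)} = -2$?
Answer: $\frac{4}{27} \approx 0.14815$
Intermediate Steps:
$j = -11$ ($j = 2 \frac{11}{-2} = 2 \cdot 11 \left(- \frac{1}{2}\right) = 2 \left(- \frac{11}{2}\right) = -11$)
$K = - \frac{1}{4}$ ($K = 3 + \frac{-2 - 11}{4} = 3 + \frac{1}{4} \left(-13\right) = 3 - \frac{13}{4} = - \frac{1}{4} \approx -0.25$)
$\frac{1}{\left(-244 + o\right) S{\left(K \right)}} = \frac{1}{\left(-244 + 352\right) \left(- \frac{1}{4}\right)^{2}} = \frac{1}{108 \cdot \frac{1}{16}} = \frac{1}{\frac{27}{4}} = \frac{4}{27}$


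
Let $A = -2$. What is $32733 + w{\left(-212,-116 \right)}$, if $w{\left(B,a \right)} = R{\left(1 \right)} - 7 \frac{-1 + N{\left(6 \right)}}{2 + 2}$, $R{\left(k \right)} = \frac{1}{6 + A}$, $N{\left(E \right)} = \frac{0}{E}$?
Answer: $32735$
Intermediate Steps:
$N{\left(E \right)} = 0$
$R{\left(k \right)} = \frac{1}{4}$ ($R{\left(k \right)} = \frac{1}{6 - 2} = \frac{1}{4}$)
$w{\left(B,a \right)} = 2$ ($w{\left(B,a \right)} = \frac{1}{4} - 7 \frac{-1 + 0}{2 + 2} = \frac{1}{4} - 7 \left(- \frac{1}{4}\right) = \frac{1}{4} - 7 \left(\left(-1\right) \frac{1}{4}\right) = \frac{1}{4} - - \frac{7}{4} = \frac{1}{4} + \frac{7}{4} = 2$)
$32733 + w{\left(-212,-116 \right)} = 32733 + 2 = 32735$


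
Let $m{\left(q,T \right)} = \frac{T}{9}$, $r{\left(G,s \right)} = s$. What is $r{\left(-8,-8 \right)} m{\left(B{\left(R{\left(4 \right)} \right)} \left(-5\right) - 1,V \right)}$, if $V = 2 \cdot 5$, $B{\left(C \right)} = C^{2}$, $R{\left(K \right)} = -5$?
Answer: $- \frac{80}{9} \approx -8.8889$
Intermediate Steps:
$V = 10$
$m{\left(q,T \right)} = \frac{T}{9}$ ($m{\left(q,T \right)} = T \frac{1}{9} = \frac{T}{9}$)
$r{\left(-8,-8 \right)} m{\left(B{\left(R{\left(4 \right)} \right)} \left(-5\right) - 1,V \right)} = - 8 \cdot \frac{1}{9} \cdot 10 = \left(-8\right) \frac{10}{9} = - \frac{80}{9}$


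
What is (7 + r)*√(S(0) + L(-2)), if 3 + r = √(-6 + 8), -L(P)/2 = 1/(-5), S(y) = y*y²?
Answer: √10*(4 + √2)/5 ≈ 3.4242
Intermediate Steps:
S(y) = y³
L(P) = ⅖ (L(P) = -2/(-5) = -2*(-⅕) = ⅖)
r = -3 + √2 (r = -3 + √(-6 + 8) = -3 + √2 ≈ -1.5858)
(7 + r)*√(S(0) + L(-2)) = (7 + (-3 + √2))*√(0³ + ⅖) = (4 + √2)*√(0 + ⅖) = (4 + √2)*√(⅖) = (4 + √2)*(√10/5) = √10*(4 + √2)/5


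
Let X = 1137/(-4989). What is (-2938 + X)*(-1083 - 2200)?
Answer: 16041634259/1663 ≈ 9.6462e+6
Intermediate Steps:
X = -379/1663 (X = 1137*(-1/4989) = -379/1663 ≈ -0.22790)
(-2938 + X)*(-1083 - 2200) = (-2938 - 379/1663)*(-1083 - 2200) = -4886273/1663*(-3283) = 16041634259/1663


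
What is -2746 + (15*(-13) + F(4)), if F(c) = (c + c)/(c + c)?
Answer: -2940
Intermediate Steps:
F(c) = 1 (F(c) = (2*c)/((2*c)) = (2*c)*(1/(2*c)) = 1)
-2746 + (15*(-13) + F(4)) = -2746 + (15*(-13) + 1) = -2746 + (-195 + 1) = -2746 - 194 = -2940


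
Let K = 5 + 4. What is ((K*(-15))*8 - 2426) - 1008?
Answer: -4514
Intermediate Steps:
K = 9
((K*(-15))*8 - 2426) - 1008 = ((9*(-15))*8 - 2426) - 1008 = (-135*8 - 2426) - 1008 = (-1080 - 2426) - 1008 = -3506 - 1008 = -4514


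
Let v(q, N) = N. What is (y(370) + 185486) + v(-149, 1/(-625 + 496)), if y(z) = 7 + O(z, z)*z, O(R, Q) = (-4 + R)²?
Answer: 6417648476/129 ≈ 4.9749e+7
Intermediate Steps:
y(z) = 7 + z*(-4 + z)² (y(z) = 7 + (-4 + z)²*z = 7 + z*(-4 + z)²)
(y(370) + 185486) + v(-149, 1/(-625 + 496)) = ((7 + 370*(-4 + 370)²) + 185486) + 1/(-625 + 496) = ((7 + 370*366²) + 185486) + 1/(-129) = ((7 + 370*133956) + 185486) - 1/129 = ((7 + 49563720) + 185486) - 1/129 = (49563727 + 185486) - 1/129 = 49749213 - 1/129 = 6417648476/129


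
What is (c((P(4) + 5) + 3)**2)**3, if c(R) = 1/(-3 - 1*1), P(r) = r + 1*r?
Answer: 1/4096 ≈ 0.00024414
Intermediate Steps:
P(r) = 2*r (P(r) = r + r = 2*r)
c(R) = -1/4 (c(R) = 1/(-3 - 1) = 1/(-4) = -1/4)
(c((P(4) + 5) + 3)**2)**3 = ((-1/4)**2)**3 = (1/16)**3 = 1/4096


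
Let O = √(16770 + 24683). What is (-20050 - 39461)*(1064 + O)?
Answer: -63319704 - 59511*√41453 ≈ -7.5436e+7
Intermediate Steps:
O = √41453 ≈ 203.60
(-20050 - 39461)*(1064 + O) = (-20050 - 39461)*(1064 + √41453) = -59511*(1064 + √41453) = -63319704 - 59511*√41453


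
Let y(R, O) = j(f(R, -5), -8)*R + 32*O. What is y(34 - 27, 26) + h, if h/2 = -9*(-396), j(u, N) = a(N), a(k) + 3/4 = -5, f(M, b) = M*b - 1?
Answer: 31679/4 ≈ 7919.8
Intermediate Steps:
f(M, b) = -1 + M*b
a(k) = -23/4 (a(k) = -3/4 - 5 = -23/4)
j(u, N) = -23/4
h = 7128 (h = 2*(-9*(-396)) = 2*3564 = 7128)
y(R, O) = 32*O - 23*R/4 (y(R, O) = -23*R/4 + 32*O = 32*O - 23*R/4)
y(34 - 27, 26) + h = (32*26 - 23*(34 - 27)/4) + 7128 = (832 - 23/4*7) + 7128 = (832 - 161/4) + 7128 = 3167/4 + 7128 = 31679/4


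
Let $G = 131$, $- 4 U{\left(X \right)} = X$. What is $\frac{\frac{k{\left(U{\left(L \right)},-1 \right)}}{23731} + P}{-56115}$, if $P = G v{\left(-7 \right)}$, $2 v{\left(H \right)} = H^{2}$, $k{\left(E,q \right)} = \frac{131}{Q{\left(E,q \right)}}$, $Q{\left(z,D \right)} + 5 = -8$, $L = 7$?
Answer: $- \frac{396056099}{6924658338} \approx -0.057195$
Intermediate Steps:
$U{\left(X \right)} = - \frac{X}{4}$
$Q{\left(z,D \right)} = -13$ ($Q{\left(z,D \right)} = -5 - 8 = -13$)
$k{\left(E,q \right)} = - \frac{131}{13}$ ($k{\left(E,q \right)} = \frac{131}{-13} = 131 \left(- \frac{1}{13}\right) = - \frac{131}{13}$)
$v{\left(H \right)} = \frac{H^{2}}{2}$
$P = \frac{6419}{2}$ ($P = 131 \frac{\left(-7\right)^{2}}{2} = 131 \cdot \frac{1}{2} \cdot 49 = 131 \cdot \frac{49}{2} = \frac{6419}{2} \approx 3209.5$)
$\frac{\frac{k{\left(U{\left(L \right)},-1 \right)}}{23731} + P}{-56115} = \frac{- \frac{131}{13 \cdot 23731} + \frac{6419}{2}}{-56115} = \left(\left(- \frac{131}{13}\right) \frac{1}{23731} + \frac{6419}{2}\right) \left(- \frac{1}{56115}\right) = \left(- \frac{131}{308503} + \frac{6419}{2}\right) \left(- \frac{1}{56115}\right) = \frac{1980280495}{617006} \left(- \frac{1}{56115}\right) = - \frac{396056099}{6924658338}$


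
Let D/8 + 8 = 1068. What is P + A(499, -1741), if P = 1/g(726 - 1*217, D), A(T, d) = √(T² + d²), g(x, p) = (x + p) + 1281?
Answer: 1/10270 + √3280082 ≈ 1811.1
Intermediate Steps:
D = 8480 (D = -64 + 8*1068 = -64 + 8544 = 8480)
g(x, p) = 1281 + p + x (g(x, p) = (p + x) + 1281 = 1281 + p + x)
P = 1/10270 (P = 1/(1281 + 8480 + (726 - 1*217)) = 1/(1281 + 8480 + (726 - 217)) = 1/(1281 + 8480 + 509) = 1/10270 ≈ 9.7371e-5)
P + A(499, -1741) = 1/10270 + √(499² + (-1741)²) = 1/10270 + √(249001 + 3031081) = 1/10270 + √3280082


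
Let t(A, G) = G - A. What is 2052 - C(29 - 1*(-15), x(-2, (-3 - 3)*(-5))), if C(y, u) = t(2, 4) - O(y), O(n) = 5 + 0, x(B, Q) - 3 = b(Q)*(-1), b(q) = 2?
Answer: 2055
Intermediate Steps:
x(B, Q) = 1 (x(B, Q) = 3 + 2*(-1) = 3 - 2 = 1)
O(n) = 5
C(y, u) = -3 (C(y, u) = (4 - 1*2) - 1*5 = (4 - 2) - 5 = 2 - 5 = -3)
2052 - C(29 - 1*(-15), x(-2, (-3 - 3)*(-5))) = 2052 - 1*(-3) = 2052 + 3 = 2055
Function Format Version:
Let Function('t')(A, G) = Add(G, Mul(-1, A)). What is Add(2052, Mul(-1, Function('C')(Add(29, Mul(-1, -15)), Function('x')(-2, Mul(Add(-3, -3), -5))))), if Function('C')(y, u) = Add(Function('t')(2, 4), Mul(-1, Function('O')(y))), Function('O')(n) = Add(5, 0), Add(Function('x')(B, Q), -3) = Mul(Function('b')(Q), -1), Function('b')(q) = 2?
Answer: 2055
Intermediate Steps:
Function('x')(B, Q) = 1 (Function('x')(B, Q) = Add(3, Mul(2, -1)) = Add(3, -2) = 1)
Function('O')(n) = 5
Function('C')(y, u) = -3 (Function('C')(y, u) = Add(Add(4, Mul(-1, 2)), Mul(-1, 5)) = Add(Add(4, -2), -5) = Add(2, -5) = -3)
Add(2052, Mul(-1, Function('C')(Add(29, Mul(-1, -15)), Function('x')(-2, Mul(Add(-3, -3), -5))))) = Add(2052, Mul(-1, -3)) = Add(2052, 3) = 2055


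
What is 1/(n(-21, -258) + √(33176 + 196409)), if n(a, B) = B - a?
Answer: 237/173416 + √229585/173416 ≈ 0.0041297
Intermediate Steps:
1/(n(-21, -258) + √(33176 + 196409)) = 1/((-258 - 1*(-21)) + √(33176 + 196409)) = 1/((-258 + 21) + √229585) = 1/(-237 + √229585)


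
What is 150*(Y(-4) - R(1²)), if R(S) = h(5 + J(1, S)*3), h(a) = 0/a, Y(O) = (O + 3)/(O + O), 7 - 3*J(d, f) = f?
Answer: 75/4 ≈ 18.750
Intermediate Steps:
J(d, f) = 7/3 - f/3
Y(O) = (3 + O)/(2*O) (Y(O) = (3 + O)/((2*O)) = (3 + O)*(1/(2*O)) = (3 + O)/(2*O))
h(a) = 0
R(S) = 0
150*(Y(-4) - R(1²)) = 150*((½)*(3 - 4)/(-4) - 1*0) = 150*((½)*(-¼)*(-1) + 0) = 150*(⅛ + 0) = 150*(⅛) = 75/4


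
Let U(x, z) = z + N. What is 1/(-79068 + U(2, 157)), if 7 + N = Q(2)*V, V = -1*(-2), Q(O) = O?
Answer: -1/78914 ≈ -1.2672e-5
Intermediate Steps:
V = 2
N = -3 (N = -7 + 2*2 = -7 + 4 = -3)
U(x, z) = -3 + z (U(x, z) = z - 3 = -3 + z)
1/(-79068 + U(2, 157)) = 1/(-79068 + (-3 + 157)) = 1/(-79068 + 154) = 1/(-78914) = -1/78914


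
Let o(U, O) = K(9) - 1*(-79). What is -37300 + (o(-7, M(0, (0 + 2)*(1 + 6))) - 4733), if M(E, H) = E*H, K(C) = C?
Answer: -41945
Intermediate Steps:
o(U, O) = 88 (o(U, O) = 9 - 1*(-79) = 9 + 79 = 88)
-37300 + (o(-7, M(0, (0 + 2)*(1 + 6))) - 4733) = -37300 + (88 - 4733) = -37300 - 4645 = -41945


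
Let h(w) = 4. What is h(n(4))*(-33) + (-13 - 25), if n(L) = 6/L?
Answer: -170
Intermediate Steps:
h(n(4))*(-33) + (-13 - 25) = 4*(-33) + (-13 - 25) = -132 - 38 = -170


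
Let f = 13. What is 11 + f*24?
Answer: 323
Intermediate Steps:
11 + f*24 = 11 + 13*24 = 11 + 312 = 323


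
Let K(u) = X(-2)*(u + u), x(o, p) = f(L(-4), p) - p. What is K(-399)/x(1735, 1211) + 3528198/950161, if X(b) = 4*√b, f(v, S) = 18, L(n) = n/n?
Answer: 3528198/950161 + 3192*I*√2/1193 ≈ 3.7133 + 3.7839*I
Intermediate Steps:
L(n) = 1
x(o, p) = 18 - p
K(u) = 8*I*u*√2 (K(u) = (4*√(-2))*(u + u) = (4*(I*√2))*(2*u) = (4*I*√2)*(2*u) = 8*I*u*√2)
K(-399)/x(1735, 1211) + 3528198/950161 = (8*I*(-399)*√2)/(18 - 1*1211) + 3528198/950161 = (-3192*I*√2)/(18 - 1211) + 3528198*(1/950161) = -3192*I*√2/(-1193) + 3528198/950161 = -3192*I*√2*(-1/1193) + 3528198/950161 = 3192*I*√2/1193 + 3528198/950161 = 3528198/950161 + 3192*I*√2/1193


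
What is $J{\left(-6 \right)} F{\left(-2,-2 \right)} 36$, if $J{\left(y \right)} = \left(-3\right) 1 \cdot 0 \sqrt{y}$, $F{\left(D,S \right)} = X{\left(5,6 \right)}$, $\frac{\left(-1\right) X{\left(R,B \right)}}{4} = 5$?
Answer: $0$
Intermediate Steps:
$X{\left(R,B \right)} = -20$ ($X{\left(R,B \right)} = \left(-4\right) 5 = -20$)
$F{\left(D,S \right)} = -20$
$J{\left(y \right)} = 0$ ($J{\left(y \right)} = \left(-3\right) 0 \sqrt{y} = 0 \sqrt{y} = 0$)
$J{\left(-6 \right)} F{\left(-2,-2 \right)} 36 = 0 \left(-20\right) 36 = 0 \cdot 36 = 0$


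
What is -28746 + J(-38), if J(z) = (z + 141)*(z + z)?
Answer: -36574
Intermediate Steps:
J(z) = 2*z*(141 + z) (J(z) = (141 + z)*(2*z) = 2*z*(141 + z))
-28746 + J(-38) = -28746 + 2*(-38)*(141 - 38) = -28746 + 2*(-38)*103 = -28746 - 7828 = -36574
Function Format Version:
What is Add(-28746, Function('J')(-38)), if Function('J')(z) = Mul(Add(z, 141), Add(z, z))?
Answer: -36574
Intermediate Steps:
Function('J')(z) = Mul(2, z, Add(141, z)) (Function('J')(z) = Mul(Add(141, z), Mul(2, z)) = Mul(2, z, Add(141, z)))
Add(-28746, Function('J')(-38)) = Add(-28746, Mul(2, -38, Add(141, -38))) = Add(-28746, Mul(2, -38, 103)) = Add(-28746, -7828) = -36574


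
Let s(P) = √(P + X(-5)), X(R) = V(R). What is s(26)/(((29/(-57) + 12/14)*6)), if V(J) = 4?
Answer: 133*√30/278 ≈ 2.6204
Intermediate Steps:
X(R) = 4
s(P) = √(4 + P) (s(P) = √(P + 4) = √(4 + P))
s(26)/(((29/(-57) + 12/14)*6)) = √(4 + 26)/(((29/(-57) + 12/14)*6)) = √30/(((29*(-1/57) + 12*(1/14))*6)) = √30/(((-29/57 + 6/7)*6)) = √30/(((139/399)*6)) = √30/(278/133) = √30*(133/278) = 133*√30/278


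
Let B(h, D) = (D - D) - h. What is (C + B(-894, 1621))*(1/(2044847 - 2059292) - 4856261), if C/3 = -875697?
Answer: 61408093205118254/4815 ≈ 1.2754e+13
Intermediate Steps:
C = -2627091 (C = 3*(-875697) = -2627091)
B(h, D) = -h (B(h, D) = 0 - h = -h)
(C + B(-894, 1621))*(1/(2044847 - 2059292) - 4856261) = (-2627091 - 1*(-894))*(1/(2044847 - 2059292) - 4856261) = (-2627091 + 894)*(1/(-14445) - 4856261) = -2626197*(-1/14445 - 4856261) = -2626197*(-70148690146/14445) = 61408093205118254/4815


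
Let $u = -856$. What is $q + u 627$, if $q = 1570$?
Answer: $-535142$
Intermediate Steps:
$q + u 627 = 1570 - 536712 = -535142$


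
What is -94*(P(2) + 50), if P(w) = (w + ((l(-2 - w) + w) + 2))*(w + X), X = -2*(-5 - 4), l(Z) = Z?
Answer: -8460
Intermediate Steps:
X = 18 (X = -2*(-9) = 18)
P(w) = w*(18 + w) (P(w) = (w + (((-2 - w) + w) + 2))*(w + 18) = (w + (-2 + 2))*(18 + w) = (w + 0)*(18 + w) = w*(18 + w))
-94*(P(2) + 50) = -94*(2*(18 + 2) + 50) = -94*(2*20 + 50) = -94*(40 + 50) = -94*90 = -8460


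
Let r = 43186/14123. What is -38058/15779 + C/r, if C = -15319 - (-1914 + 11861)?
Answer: -2816045625555/340715947 ≈ -8265.1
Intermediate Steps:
r = 43186/14123 (r = 43186*(1/14123) = 43186/14123 ≈ 3.0578)
C = -25266 (C = -15319 - 1*9947 = -15319 - 9947 = -25266)
-38058/15779 + C/r = -38058/15779 - 25266/43186/14123 = -38058*1/15779 - 25266*14123/43186 = -38058/15779 - 178415859/21593 = -2816045625555/340715947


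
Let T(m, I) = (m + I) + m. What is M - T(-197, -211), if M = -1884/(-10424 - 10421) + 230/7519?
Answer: 94842760921/156733555 ≈ 605.12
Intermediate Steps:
T(m, I) = I + 2*m (T(m, I) = (I + m) + m = I + 2*m)
M = 18960146/156733555 (M = -1884/(-20845) + 230*(1/7519) = -1884*(-1/20845) + 230/7519 = 1884/20845 + 230/7519 = 18960146/156733555 ≈ 0.12097)
M - T(-197, -211) = 18960146/156733555 - (-211 + 2*(-197)) = 18960146/156733555 - (-211 - 394) = 18960146/156733555 - 1*(-605) = 18960146/156733555 + 605 = 94842760921/156733555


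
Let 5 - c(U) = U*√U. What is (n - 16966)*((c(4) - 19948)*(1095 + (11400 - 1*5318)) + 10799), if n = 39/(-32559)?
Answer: 26363566160648808/10853 ≈ 2.4291e+12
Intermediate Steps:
c(U) = 5 - U^(3/2) (c(U) = 5 - U*√U = 5 - U^(3/2))
n = -13/10853 (n = 39*(-1/32559) = -13/10853 ≈ -0.0011978)
(n - 16966)*((c(4) - 19948)*(1095 + (11400 - 1*5318)) + 10799) = (-13/10853 - 16966)*(((5 - 4^(3/2)) - 19948)*(1095 + (11400 - 1*5318)) + 10799) = -184132011*(((5 - 1*8) - 19948)*(1095 + (11400 - 5318)) + 10799)/10853 = -184132011*(((5 - 8) - 19948)*(1095 + 6082) + 10799)/10853 = -184132011*((-3 - 19948)*7177 + 10799)/10853 = -184132011*(-19951*7177 + 10799)/10853 = -184132011*(-143188327 + 10799)/10853 = -184132011/10853*(-143177528) = 26363566160648808/10853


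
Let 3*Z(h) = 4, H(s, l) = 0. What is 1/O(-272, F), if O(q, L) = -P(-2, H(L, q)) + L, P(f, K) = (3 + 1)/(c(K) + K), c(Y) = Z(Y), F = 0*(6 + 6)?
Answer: -⅓ ≈ -0.33333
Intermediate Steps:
F = 0 (F = 0*12 = 0)
Z(h) = 4/3 (Z(h) = (⅓)*4 = 4/3)
c(Y) = 4/3
P(f, K) = 4/(4/3 + K) (P(f, K) = (3 + 1)/(4/3 + K) = 4/(4/3 + K))
O(q, L) = -3 + L (O(q, L) = -12/(4 + 3*0) + L = -12/(4 + 0) + L = -12/4 + L = -1*3 + L = -3 + L)
1/O(-272, F) = 1/(-3 + 0) = 1/(-3) = -⅓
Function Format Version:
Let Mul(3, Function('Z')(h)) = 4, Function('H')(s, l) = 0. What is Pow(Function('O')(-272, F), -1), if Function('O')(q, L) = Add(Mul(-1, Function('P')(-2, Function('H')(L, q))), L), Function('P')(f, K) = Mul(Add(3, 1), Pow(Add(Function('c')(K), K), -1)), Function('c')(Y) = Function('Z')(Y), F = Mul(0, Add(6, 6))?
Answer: Rational(-1, 3) ≈ -0.33333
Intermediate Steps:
F = 0 (F = Mul(0, 12) = 0)
Function('Z')(h) = Rational(4, 3) (Function('Z')(h) = Mul(Rational(1, 3), 4) = Rational(4, 3))
Function('c')(Y) = Rational(4, 3)
Function('P')(f, K) = Mul(4, Pow(Add(Rational(4, 3), K), -1)) (Function('P')(f, K) = Mul(Add(3, 1), Pow(Add(Rational(4, 3), K), -1)) = Mul(4, Pow(Add(Rational(4, 3), K), -1)))
Function('O')(q, L) = Add(-3, L) (Function('O')(q, L) = Add(Mul(-1, Mul(12, Pow(Add(4, Mul(3, 0)), -1))), L) = Add(Mul(-1, Mul(12, Pow(Add(4, 0), -1))), L) = Add(Mul(-1, Mul(12, Pow(4, -1))), L) = Add(Mul(-1, Mul(12, Rational(1, 4))), L) = Add(Mul(-1, 3), L) = Add(-3, L))
Pow(Function('O')(-272, F), -1) = Pow(Add(-3, 0), -1) = Pow(-3, -1) = Rational(-1, 3)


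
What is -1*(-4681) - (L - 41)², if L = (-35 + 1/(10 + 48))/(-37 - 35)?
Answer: 53007605687/17438976 ≈ 3039.6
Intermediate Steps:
L = 2029/4176 (L = (-35 + 1/58)/(-72) = (-35 + 1/58)*(-1/72) = -2029/58*(-1/72) = 2029/4176 ≈ 0.48587)
-1*(-4681) - (L - 41)² = -1*(-4681) - (2029/4176 - 41)² = 4681 - (-169187/4176)² = 4681 - 1*28624240969/17438976 = 4681 - 28624240969/17438976 = 53007605687/17438976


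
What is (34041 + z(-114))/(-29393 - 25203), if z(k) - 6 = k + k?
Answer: -33819/54596 ≈ -0.61944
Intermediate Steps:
z(k) = 6 + 2*k (z(k) = 6 + (k + k) = 6 + 2*k)
(34041 + z(-114))/(-29393 - 25203) = (34041 + (6 + 2*(-114)))/(-29393 - 25203) = (34041 + (6 - 228))/(-54596) = (34041 - 222)*(-1/54596) = 33819*(-1/54596) = -33819/54596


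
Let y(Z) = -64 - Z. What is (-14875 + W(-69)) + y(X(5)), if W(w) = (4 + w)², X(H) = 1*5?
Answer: -10719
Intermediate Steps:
X(H) = 5
(-14875 + W(-69)) + y(X(5)) = (-14875 + (4 - 69)²) + (-64 - 1*5) = (-14875 + (-65)²) + (-64 - 5) = (-14875 + 4225) - 69 = -10650 - 69 = -10719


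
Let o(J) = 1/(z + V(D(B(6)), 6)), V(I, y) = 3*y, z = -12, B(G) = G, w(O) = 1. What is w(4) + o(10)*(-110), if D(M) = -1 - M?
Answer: -52/3 ≈ -17.333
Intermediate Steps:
o(J) = ⅙ (o(J) = 1/(-12 + 3*6) = 1/(-12 + 18) = 1/6 = ⅙)
w(4) + o(10)*(-110) = 1 + (⅙)*(-110) = 1 - 55/3 = -52/3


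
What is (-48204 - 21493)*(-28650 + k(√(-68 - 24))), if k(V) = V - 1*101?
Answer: 2003858447 - 139394*I*√23 ≈ 2.0039e+9 - 6.6851e+5*I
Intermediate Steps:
k(V) = -101 + V (k(V) = V - 101 = -101 + V)
(-48204 - 21493)*(-28650 + k(√(-68 - 24))) = (-48204 - 21493)*(-28650 + (-101 + √(-68 - 24))) = -69697*(-28650 + (-101 + √(-92))) = -69697*(-28650 + (-101 + 2*I*√23)) = -69697*(-28751 + 2*I*√23) = 2003858447 - 139394*I*√23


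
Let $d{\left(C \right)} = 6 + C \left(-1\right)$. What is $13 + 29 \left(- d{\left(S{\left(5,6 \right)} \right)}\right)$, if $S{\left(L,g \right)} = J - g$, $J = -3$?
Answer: $-422$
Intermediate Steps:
$S{\left(L,g \right)} = -3 - g$
$d{\left(C \right)} = 6 - C$
$13 + 29 \left(- d{\left(S{\left(5,6 \right)} \right)}\right) = 13 + 29 \left(- (6 - \left(-3 - 6\right))\right) = 13 + 29 \left(- (6 - -9)\right) = 13 + 29 \left(- (6 + 9)\right) = 13 + 29 \left(\left(-1\right) 15\right) = 13 + 29 \left(-15\right) = 13 - 435 = -422$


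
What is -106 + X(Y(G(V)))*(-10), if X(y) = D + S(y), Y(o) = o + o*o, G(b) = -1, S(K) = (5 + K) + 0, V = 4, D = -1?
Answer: -146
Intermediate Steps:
S(K) = 5 + K
Y(o) = o + o²
X(y) = 4 + y (X(y) = -1 + (5 + y) = 4 + y)
-106 + X(Y(G(V)))*(-10) = -106 + (4 - (1 - 1))*(-10) = -106 + (4 - 1*0)*(-10) = -106 + (4 + 0)*(-10) = -106 + 4*(-10) = -106 - 40 = -146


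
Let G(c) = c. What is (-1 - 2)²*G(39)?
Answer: 351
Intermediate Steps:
(-1 - 2)²*G(39) = (-1 - 2)²*39 = (-3)²*39 = 9*39 = 351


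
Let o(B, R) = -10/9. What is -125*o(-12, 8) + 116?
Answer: 2294/9 ≈ 254.89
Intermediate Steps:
o(B, R) = -10/9 (o(B, R) = -10*⅑ = -10/9)
-125*o(-12, 8) + 116 = -125*(-10/9) + 116 = 1250/9 + 116 = 2294/9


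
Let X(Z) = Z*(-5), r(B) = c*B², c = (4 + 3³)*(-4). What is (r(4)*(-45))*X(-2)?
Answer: 892800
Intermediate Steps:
c = -124 (c = (4 + 27)*(-4) = 31*(-4) = -124)
r(B) = -124*B²
X(Z) = -5*Z
(r(4)*(-45))*X(-2) = (-124*4²*(-45))*(-5*(-2)) = (-124*16*(-45))*10 = -1984*(-45)*10 = 89280*10 = 892800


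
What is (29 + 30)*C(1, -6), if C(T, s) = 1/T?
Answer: 59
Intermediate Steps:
(29 + 30)*C(1, -6) = (29 + 30)/1 = 59*1 = 59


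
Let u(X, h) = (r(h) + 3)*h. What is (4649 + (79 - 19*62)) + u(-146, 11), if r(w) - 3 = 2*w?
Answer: 3858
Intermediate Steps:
r(w) = 3 + 2*w
u(X, h) = h*(6 + 2*h) (u(X, h) = ((3 + 2*h) + 3)*h = (6 + 2*h)*h = h*(6 + 2*h))
(4649 + (79 - 19*62)) + u(-146, 11) = (4649 + (79 - 19*62)) + 2*11*(3 + 11) = (4649 + (79 - 1178)) + 2*11*14 = (4649 - 1099) + 308 = 3550 + 308 = 3858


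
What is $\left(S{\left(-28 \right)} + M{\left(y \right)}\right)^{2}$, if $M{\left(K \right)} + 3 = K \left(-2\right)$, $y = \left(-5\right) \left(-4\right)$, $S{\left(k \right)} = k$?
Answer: $5041$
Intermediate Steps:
$y = 20$
$M{\left(K \right)} = -3 - 2 K$ ($M{\left(K \right)} = -3 + K \left(-2\right) = -3 - 2 K$)
$\left(S{\left(-28 \right)} + M{\left(y \right)}\right)^{2} = \left(-28 - 43\right)^{2} = \left(-71\right)^{2} = 5041$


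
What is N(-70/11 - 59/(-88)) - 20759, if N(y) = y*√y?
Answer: -20759 - 501*I*√11022/3872 ≈ -20759.0 - 13.584*I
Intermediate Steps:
N(y) = y^(3/2)
N(-70/11 - 59/(-88)) - 20759 = (-70/11 - 59/(-88))^(3/2) - 20759 = (-70*1/11 - 59*(-1/88))^(3/2) - 20759 = (-70/11 + 59/88)^(3/2) - 20759 = (-501/88)^(3/2) - 20759 = -501*I*√11022/3872 - 20759 = -20759 - 501*I*√11022/3872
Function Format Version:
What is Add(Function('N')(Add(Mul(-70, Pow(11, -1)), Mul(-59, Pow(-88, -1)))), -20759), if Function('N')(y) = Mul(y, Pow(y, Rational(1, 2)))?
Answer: Add(-20759, Mul(Rational(-501, 3872), I, Pow(11022, Rational(1, 2)))) ≈ Add(-20759., Mul(-13.584, I))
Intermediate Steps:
Function('N')(y) = Pow(y, Rational(3, 2))
Add(Function('N')(Add(Mul(-70, Pow(11, -1)), Mul(-59, Pow(-88, -1)))), -20759) = Add(Pow(Add(Mul(-70, Pow(11, -1)), Mul(-59, Pow(-88, -1))), Rational(3, 2)), -20759) = Add(Pow(Add(Mul(-70, Rational(1, 11)), Mul(-59, Rational(-1, 88))), Rational(3, 2)), -20759) = Add(Pow(Add(Rational(-70, 11), Rational(59, 88)), Rational(3, 2)), -20759) = Add(Pow(Rational(-501, 88), Rational(3, 2)), -20759) = Add(Mul(Rational(-501, 3872), I, Pow(11022, Rational(1, 2))), -20759) = Add(-20759, Mul(Rational(-501, 3872), I, Pow(11022, Rational(1, 2))))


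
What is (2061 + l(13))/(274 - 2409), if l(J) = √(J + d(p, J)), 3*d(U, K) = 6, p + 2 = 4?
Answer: -2061/2135 - √15/2135 ≈ -0.96715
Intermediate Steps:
p = 2 (p = -2 + 4 = 2)
d(U, K) = 2 (d(U, K) = (⅓)*6 = 2)
l(J) = √(2 + J) (l(J) = √(J + 2) = √(2 + J))
(2061 + l(13))/(274 - 2409) = (2061 + √(2 + 13))/(274 - 2409) = (2061 + √15)/(-2135) = (2061 + √15)*(-1/2135) = -2061/2135 - √15/2135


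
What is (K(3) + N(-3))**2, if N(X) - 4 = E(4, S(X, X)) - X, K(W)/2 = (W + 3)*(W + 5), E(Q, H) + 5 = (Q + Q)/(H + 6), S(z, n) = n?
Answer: 91204/9 ≈ 10134.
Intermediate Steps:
E(Q, H) = -5 + 2*Q/(6 + H) (E(Q, H) = -5 + (Q + Q)/(H + 6) = -5 + (2*Q)/(6 + H) = -5 + 2*Q/(6 + H))
K(W) = 2*(3 + W)*(5 + W) (K(W) = 2*((W + 3)*(W + 5)) = 2*((3 + W)*(5 + W)) = 2*(3 + W)*(5 + W))
N(X) = 4 - X + (-22 - 5*X)/(6 + X) (N(X) = 4 + ((-30 - 5*X + 2*4)/(6 + X) - X) = 4 + ((-30 - 5*X + 8)/(6 + X) - X) = 4 + ((-22 - 5*X)/(6 + X) - X) = 4 + (-X + (-22 - 5*X)/(6 + X)) = 4 - X + (-22 - 5*X)/(6 + X))
(K(3) + N(-3))**2 = ((30 + 2*3**2 + 16*3) + (2 - 1*(-3)**2 - 7*(-3))/(6 - 3))**2 = ((30 + 2*9 + 48) + (2 - 1*9 + 21)/3)**2 = ((30 + 18 + 48) + (2 - 9 + 21)/3)**2 = (96 + (1/3)*14)**2 = (96 + 14/3)**2 = (302/3)**2 = 91204/9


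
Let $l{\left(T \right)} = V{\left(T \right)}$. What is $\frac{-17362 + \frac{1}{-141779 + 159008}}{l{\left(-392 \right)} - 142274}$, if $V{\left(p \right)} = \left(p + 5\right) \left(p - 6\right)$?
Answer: $- \frac{299129897}{202475208} \approx -1.4774$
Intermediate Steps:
$V{\left(p \right)} = \left(-6 + p\right) \left(5 + p\right)$ ($V{\left(p \right)} = \left(5 + p\right) \left(-6 + p\right) = \left(-6 + p\right) \left(5 + p\right)$)
$l{\left(T \right)} = -30 + T^{2} - T$
$\frac{-17362 + \frac{1}{-141779 + 159008}}{l{\left(-392 \right)} - 142274} = \frac{-17362 + \frac{1}{-141779 + 159008}}{\left(-30 + \left(-392\right)^{2} - -392\right) - 142274} = \frac{-17362 + \frac{1}{17229}}{\left(-30 + 153664 + 392\right) - 142274} = \frac{-17362 + \frac{1}{17229}}{154026 - 142274} = - \frac{299129897}{17229 \cdot 11752} = \left(- \frac{299129897}{17229}\right) \frac{1}{11752} = - \frac{299129897}{202475208}$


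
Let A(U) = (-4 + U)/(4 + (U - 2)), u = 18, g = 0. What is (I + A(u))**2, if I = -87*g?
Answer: 49/100 ≈ 0.49000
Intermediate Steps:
I = 0 (I = -87*0 = 0)
A(U) = (-4 + U)/(2 + U) (A(U) = (-4 + U)/(4 + (-2 + U)) = (-4 + U)/(2 + U))
(I + A(u))**2 = (0 + (-4 + 18)/(2 + 18))**2 = (0 + 14/20)**2 = (0 + (1/20)*14)**2 = (0 + 7/10)**2 = (7/10)**2 = 49/100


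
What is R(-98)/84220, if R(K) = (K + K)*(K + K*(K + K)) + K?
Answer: -1872829/42110 ≈ -44.475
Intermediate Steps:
R(K) = K + 2*K*(K + 2*K²) (R(K) = (2*K)*(K + K*(2*K)) + K = (2*K)*(K + 2*K²) + K = 2*K*(K + 2*K²) + K = K + 2*K*(K + 2*K²))
R(-98)/84220 = -98*(1 + 2*(-98) + 4*(-98)²)/84220 = -98*(1 - 196 + 4*9604)*(1/84220) = -98*(1 - 196 + 38416)*(1/84220) = -98*38221*(1/84220) = -3745658*1/84220 = -1872829/42110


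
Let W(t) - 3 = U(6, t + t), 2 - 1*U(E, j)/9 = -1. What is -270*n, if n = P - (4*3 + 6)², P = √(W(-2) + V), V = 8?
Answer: 87480 - 270*√38 ≈ 85816.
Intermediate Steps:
U(E, j) = 27 (U(E, j) = 18 - 9*(-1) = 18 + 9 = 27)
W(t) = 30 (W(t) = 3 + 27 = 30)
P = √38 (P = √(30 + 8) = √38 ≈ 6.1644)
n = -324 + √38 (n = √38 - (4*3 + 6)² = √38 - (12 + 6)² = √38 - 1*18² = √38 - 1*324 = √38 - 324 = -324 + √38 ≈ -317.84)
-270*n = -270*(-324 + √38) = 87480 - 270*√38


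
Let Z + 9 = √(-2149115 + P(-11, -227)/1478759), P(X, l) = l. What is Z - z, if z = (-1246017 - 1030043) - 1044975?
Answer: 3321026 + 12*I*√32635627312989282/1478759 ≈ 3.321e+6 + 1466.0*I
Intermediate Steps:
z = -3321035 (z = -2276060 - 1044975 = -3321035)
Z = -9 + 12*I*√32635627312989282/1478759 (Z = -9 + √(-2149115 - 227/1478759) = -9 + √(-3178023148512/1478759) = -9 + 12*I*√32635627312989282/1478759 ≈ -9.0 + 1466.0*I)
Z - z = (-9 + 12*I*√32635627312989282/1478759) - 1*(-3321035) = (-9 + 12*I*√32635627312989282/1478759) + 3321035 = 3321026 + 12*I*√32635627312989282/1478759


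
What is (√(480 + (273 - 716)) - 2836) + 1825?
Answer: -1011 + √37 ≈ -1004.9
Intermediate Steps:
(√(480 + (273 - 716)) - 2836) + 1825 = (√(480 - 443) - 2836) + 1825 = (√37 - 2836) + 1825 = (-2836 + √37) + 1825 = -1011 + √37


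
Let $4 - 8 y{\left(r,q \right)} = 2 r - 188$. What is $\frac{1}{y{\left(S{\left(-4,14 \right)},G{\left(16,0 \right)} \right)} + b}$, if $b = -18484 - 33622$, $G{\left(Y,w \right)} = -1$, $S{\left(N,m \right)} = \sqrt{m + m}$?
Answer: $- \frac{208328}{10850138889} + \frac{2 \sqrt{7}}{10850138889} \approx -1.92 \cdot 10^{-5}$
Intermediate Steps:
$S{\left(N,m \right)} = \sqrt{2} \sqrt{m}$ ($S{\left(N,m \right)} = \sqrt{2 m} = \sqrt{2} \sqrt{m}$)
$y{\left(r,q \right)} = 24 - \frac{r}{4}$ ($y{\left(r,q \right)} = \frac{1}{2} - \frac{2 r - 188}{8} = \frac{1}{2} - \frac{-188 + 2 r}{8} = \frac{1}{2} - \left(- \frac{47}{2} + \frac{r}{4}\right) = 24 - \frac{r}{4}$)
$b = -52106$ ($b = -18484 - 33622 = -52106$)
$\frac{1}{y{\left(S{\left(-4,14 \right)},G{\left(16,0 \right)} \right)} + b} = \frac{1}{\left(24 - \frac{\sqrt{2} \sqrt{14}}{4}\right) - 52106} = \frac{1}{\left(24 - \frac{2 \sqrt{7}}{4}\right) - 52106} = \frac{1}{\left(24 - \frac{\sqrt{7}}{2}\right) - 52106} = \frac{1}{-52082 - \frac{\sqrt{7}}{2}}$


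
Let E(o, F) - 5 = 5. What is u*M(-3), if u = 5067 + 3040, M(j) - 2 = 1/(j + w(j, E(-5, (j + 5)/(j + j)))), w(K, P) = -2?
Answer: 72963/5 ≈ 14593.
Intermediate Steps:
E(o, F) = 10 (E(o, F) = 5 + 5 = 10)
M(j) = 2 + 1/(-2 + j) (M(j) = 2 + 1/(j - 2) = 2 + 1/(-2 + j))
u = 8107
u*M(-3) = 8107*((-3 + 2*(-3))/(-2 - 3)) = 8107*((-3 - 6)/(-5)) = 8107*(-1/5*(-9)) = 8107*(9/5) = 72963/5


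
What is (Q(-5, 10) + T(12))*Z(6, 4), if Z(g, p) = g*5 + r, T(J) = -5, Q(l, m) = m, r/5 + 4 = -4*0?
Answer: 50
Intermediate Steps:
r = -20 (r = -20 + 5*(-4*0) = -20 + 5*0 = -20 + 0 = -20)
Z(g, p) = -20 + 5*g (Z(g, p) = g*5 - 20 = 5*g - 20 = -20 + 5*g)
(Q(-5, 10) + T(12))*Z(6, 4) = (10 - 5)*(-20 + 5*6) = 5*(-20 + 30) = 5*10 = 50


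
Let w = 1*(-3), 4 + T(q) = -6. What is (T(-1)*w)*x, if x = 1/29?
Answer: 30/29 ≈ 1.0345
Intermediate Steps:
T(q) = -10 (T(q) = -4 - 6 = -10)
x = 1/29 ≈ 0.034483
w = -3
(T(-1)*w)*x = -10*(-3)*(1/29) = 30*(1/29) = 30/29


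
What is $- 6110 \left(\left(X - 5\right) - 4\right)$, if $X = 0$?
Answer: $54990$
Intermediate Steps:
$- 6110 \left(\left(X - 5\right) - 4\right) = - 6110 \left(\left(0 - 5\right) - 4\right) = - 6110 \left(-5 - 4\right) = \left(-6110\right) \left(-9\right) = 54990$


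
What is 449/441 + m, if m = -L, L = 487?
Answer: -214318/441 ≈ -485.98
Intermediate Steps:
m = -487 (m = -1*487 = -487)
449/441 + m = 449/441 - 487 = -214318/441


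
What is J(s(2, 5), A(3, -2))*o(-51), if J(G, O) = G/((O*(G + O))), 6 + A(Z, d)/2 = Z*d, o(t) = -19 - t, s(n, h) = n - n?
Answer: 0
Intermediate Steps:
s(n, h) = 0
A(Z, d) = -12 + 2*Z*d (A(Z, d) = -12 + 2*(Z*d) = -12 + 2*Z*d)
J(G, O) = G/(O*(G + O)) (J(G, O) = G*(1/(O*(G + O))) = G/(O*(G + O)))
J(s(2, 5), A(3, -2))*o(-51) = (0/((-12 + 2*3*(-2))*(0 + (-12 + 2*3*(-2)))))*(-19 - 1*(-51)) = (0/((-12 - 12)*(0 + (-12 - 12))))*(-19 + 51) = (0/(-24*(0 - 24)))*32 = (0*(-1/24)/(-24))*32 = (0*(-1/24)*(-1/24))*32 = 0*32 = 0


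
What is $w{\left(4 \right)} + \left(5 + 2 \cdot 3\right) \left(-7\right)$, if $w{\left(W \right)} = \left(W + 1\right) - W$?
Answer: $-76$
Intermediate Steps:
$w{\left(W \right)} = 1$ ($w{\left(W \right)} = \left(1 + W\right) - W = 1$)
$w{\left(4 \right)} + \left(5 + 2 \cdot 3\right) \left(-7\right) = 1 + \left(5 + 2 \cdot 3\right) \left(-7\right) = 1 + \left(5 + 6\right) \left(-7\right) = 1 + 11 \left(-7\right) = 1 - 77 = -76$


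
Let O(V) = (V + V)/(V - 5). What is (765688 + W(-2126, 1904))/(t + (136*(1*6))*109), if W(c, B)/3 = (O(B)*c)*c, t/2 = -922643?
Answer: -1264026308/79411749 ≈ -15.917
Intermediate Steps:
O(V) = 2*V/(-5 + V) (O(V) = (2*V)/(-5 + V) = 2*V/(-5 + V))
t = -1845286 (t = 2*(-922643) = -1845286)
W(c, B) = 6*B*c**2/(-5 + B) (W(c, B) = 3*(((2*B/(-5 + B))*c)*c) = 3*((2*B*c/(-5 + B))*c) = 3*(2*B*c**2/(-5 + B)) = 6*B*c**2/(-5 + B))
(765688 + W(-2126, 1904))/(t + (136*(1*6))*109) = (765688 + 6*1904*(-2126)**2/(-5 + 1904))/(-1845286 + (136*(1*6))*109) = (765688 + 6*1904*4519876/1899)/(-1845286 + (136*6)*109) = (765688 + 6*1904*4519876*(1/1899))/(-1845286 + 816*109) = (765688 + 17211687808/633)/(-1845286 + 88944) = (17696368312/633)/(-1756342) = (17696368312/633)*(-1/1756342) = -1264026308/79411749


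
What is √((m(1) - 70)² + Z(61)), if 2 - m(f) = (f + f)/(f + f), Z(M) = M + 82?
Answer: 2*√1226 ≈ 70.029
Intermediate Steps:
Z(M) = 82 + M
m(f) = 1 (m(f) = 2 - (f + f)/(f + f) = 2 - 2*f/(2*f) = 2 - 2*f*1/(2*f) = 2 - 1*1 = 2 - 1 = 1)
√((m(1) - 70)² + Z(61)) = √((1 - 70)² + (82 + 61)) = √((-69)² + 143) = √(4761 + 143) = √4904 = 2*√1226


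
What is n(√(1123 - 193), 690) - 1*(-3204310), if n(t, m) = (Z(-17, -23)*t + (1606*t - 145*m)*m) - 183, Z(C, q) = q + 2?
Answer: -65830373 + 1108119*√930 ≈ -3.2037e+7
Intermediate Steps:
Z(C, q) = 2 + q
n(t, m) = -183 - 21*t + m*(-145*m + 1606*t) (n(t, m) = ((2 - 23)*t + (1606*t - 145*m)*m) - 183 = (-21*t + (-145*m + 1606*t)*m) - 183 = (-21*t + m*(-145*m + 1606*t)) - 183 = -183 - 21*t + m*(-145*m + 1606*t))
n(√(1123 - 193), 690) - 1*(-3204310) = (-183 - 145*690² - 21*√(1123 - 193) + 1606*690*√(1123 - 193)) - 1*(-3204310) = (-183 - 145*476100 - 21*√930 + 1606*690*√930) + 3204310 = (-183 - 69034500 - 21*√930 + 1108140*√930) + 3204310 = (-69034683 + 1108119*√930) + 3204310 = -65830373 + 1108119*√930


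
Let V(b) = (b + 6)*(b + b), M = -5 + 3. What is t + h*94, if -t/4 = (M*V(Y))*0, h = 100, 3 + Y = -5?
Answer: 9400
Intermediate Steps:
M = -2
Y = -8 (Y = -3 - 5 = -8)
V(b) = 2*b*(6 + b) (V(b) = (6 + b)*(2*b) = 2*b*(6 + b))
t = 0 (t = -4*(-4*(-8)*(6 - 8))*0 = -4*(-4*(-8)*(-2))*0 = -4*(-2*32)*0 = -(-256)*0 = -4*0 = 0)
t + h*94 = 0 + 100*94 = 0 + 9400 = 9400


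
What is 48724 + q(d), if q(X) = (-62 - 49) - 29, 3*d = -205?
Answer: 48584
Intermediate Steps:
d = -205/3 (d = (⅓)*(-205) = -205/3 ≈ -68.333)
q(X) = -140 (q(X) = -111 - 29 = -140)
48724 + q(d) = 48724 - 140 = 48584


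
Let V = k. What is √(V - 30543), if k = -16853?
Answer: 34*I*√41 ≈ 217.71*I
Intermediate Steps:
V = -16853
√(V - 30543) = √(-16853 - 30543) = √(-47396) = 34*I*√41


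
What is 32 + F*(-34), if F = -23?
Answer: 814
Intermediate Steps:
32 + F*(-34) = 32 - 23*(-34) = 32 + 782 = 814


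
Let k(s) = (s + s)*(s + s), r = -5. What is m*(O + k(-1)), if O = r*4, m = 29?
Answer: -464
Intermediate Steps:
k(s) = 4*s² (k(s) = (2*s)*(2*s) = 4*s²)
O = -20 (O = -5*4 = -20)
m*(O + k(-1)) = 29*(-20 + 4*(-1)²) = 29*(-20 + 4*1) = 29*(-20 + 4) = 29*(-16) = -464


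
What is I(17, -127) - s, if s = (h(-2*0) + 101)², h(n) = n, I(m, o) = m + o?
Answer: -10311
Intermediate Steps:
s = 10201 (s = (-2*0 + 101)² = (0 + 101)² = 101² = 10201)
I(17, -127) - s = (17 - 127) - 1*10201 = -110 - 10201 = -10311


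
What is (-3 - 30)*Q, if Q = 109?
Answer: -3597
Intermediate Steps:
(-3 - 30)*Q = (-3 - 30)*109 = -33*109 = -3597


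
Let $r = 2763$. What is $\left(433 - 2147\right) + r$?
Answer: $1049$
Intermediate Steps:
$\left(433 - 2147\right) + r = \left(433 - 2147\right) + 2763 = -1714 + 2763 = 1049$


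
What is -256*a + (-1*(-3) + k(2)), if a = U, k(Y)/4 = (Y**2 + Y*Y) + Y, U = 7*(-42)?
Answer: 75307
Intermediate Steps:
U = -294
k(Y) = 4*Y + 8*Y**2 (k(Y) = 4*((Y**2 + Y*Y) + Y) = 4*((Y**2 + Y**2) + Y) = 4*(2*Y**2 + Y) = 4*(Y + 2*Y**2) = 4*Y + 8*Y**2)
a = -294
-256*a + (-1*(-3) + k(2)) = -256*(-294) + (-1*(-3) + 4*2*(1 + 2*2)) = 75264 + (3 + 4*2*(1 + 4)) = 75264 + (3 + 4*2*5) = 75264 + (3 + 40) = 75264 + 43 = 75307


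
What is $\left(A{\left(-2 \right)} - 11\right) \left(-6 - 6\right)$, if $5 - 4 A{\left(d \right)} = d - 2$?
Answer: $105$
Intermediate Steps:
$A{\left(d \right)} = \frac{7}{4} - \frac{d}{4}$ ($A{\left(d \right)} = \frac{5}{4} - \frac{d - 2}{4} = \frac{5}{4} - \frac{-2 + d}{4} = \frac{5}{4} - \left(- \frac{1}{2} + \frac{d}{4}\right) = \frac{7}{4} - \frac{d}{4}$)
$\left(A{\left(-2 \right)} - 11\right) \left(-6 - 6\right) = \left(\left(\frac{7}{4} - - \frac{1}{2}\right) - 11\right) \left(-6 - 6\right) = \left(\left(\frac{7}{4} + \frac{1}{2}\right) - 11\right) \left(-12\right) = \left(\frac{9}{4} - 11\right) \left(-12\right) = \left(- \frac{35}{4}\right) \left(-12\right) = 105$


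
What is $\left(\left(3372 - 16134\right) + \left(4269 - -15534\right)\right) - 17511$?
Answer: $-10470$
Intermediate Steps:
$\left(\left(3372 - 16134\right) + \left(4269 - -15534\right)\right) - 17511 = \left(-12762 + \left(4269 + 15534\right)\right) - 17511 = \left(-12762 + 19803\right) - 17511 = 7041 - 17511 = -10470$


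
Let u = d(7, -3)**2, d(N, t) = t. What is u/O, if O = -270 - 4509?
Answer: -1/531 ≈ -0.0018832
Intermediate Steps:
O = -4779
u = 9 (u = (-3)**2 = 9)
u/O = 9/(-4779) = 9*(-1/4779) = -1/531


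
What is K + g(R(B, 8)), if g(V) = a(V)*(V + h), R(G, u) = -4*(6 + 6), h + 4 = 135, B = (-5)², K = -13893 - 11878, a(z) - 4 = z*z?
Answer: 165793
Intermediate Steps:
a(z) = 4 + z² (a(z) = 4 + z*z = 4 + z²)
K = -25771
B = 25
h = 131 (h = -4 + 135 = 131)
R(G, u) = -48 (R(G, u) = -4*12 = -48)
g(V) = (4 + V²)*(131 + V) (g(V) = (4 + V²)*(V + 131) = (4 + V²)*(131 + V))
K + g(R(B, 8)) = -25771 + (4 + (-48)²)*(131 - 48) = -25771 + (4 + 2304)*83 = -25771 + 2308*83 = -25771 + 191564 = 165793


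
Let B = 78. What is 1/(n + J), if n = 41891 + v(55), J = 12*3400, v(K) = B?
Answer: 1/82769 ≈ 1.2082e-5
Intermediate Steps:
v(K) = 78
J = 40800
n = 41969 (n = 41891 + 78 = 41969)
1/(n + J) = 1/(41969 + 40800) = 1/82769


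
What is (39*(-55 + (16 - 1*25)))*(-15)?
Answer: 37440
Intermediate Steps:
(39*(-55 + (16 - 1*25)))*(-15) = (39*(-55 + (16 - 25)))*(-15) = (39*(-55 - 9))*(-15) = (39*(-64))*(-15) = -2496*(-15) = 37440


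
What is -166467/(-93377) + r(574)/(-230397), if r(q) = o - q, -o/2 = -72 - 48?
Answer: 38384685317/21513780669 ≈ 1.7842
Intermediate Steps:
o = 240 (o = -2*(-72 - 48) = -2*(-120) = 240)
r(q) = 240 - q
-166467/(-93377) + r(574)/(-230397) = -166467/(-93377) + (240 - 1*574)/(-230397) = -166467*(-1/93377) + (240 - 574)*(-1/230397) = 166467/93377 - 334*(-1/230397) = 166467/93377 + 334/230397 = 38384685317/21513780669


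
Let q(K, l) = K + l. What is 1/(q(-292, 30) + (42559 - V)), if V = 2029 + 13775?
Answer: 1/26493 ≈ 3.7746e-5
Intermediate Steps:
V = 15804
1/(q(-292, 30) + (42559 - V)) = 1/((-292 + 30) + (42559 - 1*15804)) = 1/(-262 + (42559 - 15804)) = 1/(-262 + 26755) = 1/26493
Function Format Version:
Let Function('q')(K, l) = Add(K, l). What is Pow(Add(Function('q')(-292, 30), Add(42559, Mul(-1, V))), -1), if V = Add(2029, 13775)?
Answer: Rational(1, 26493) ≈ 3.7746e-5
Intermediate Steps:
V = 15804
Pow(Add(Function('q')(-292, 30), Add(42559, Mul(-1, V))), -1) = Pow(Add(Add(-292, 30), Add(42559, Mul(-1, 15804))), -1) = Pow(Add(-262, Add(42559, -15804)), -1) = Pow(Add(-262, 26755), -1) = Pow(26493, -1) = Rational(1, 26493)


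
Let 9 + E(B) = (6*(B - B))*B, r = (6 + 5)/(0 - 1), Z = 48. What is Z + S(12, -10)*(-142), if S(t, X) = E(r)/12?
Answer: 309/2 ≈ 154.50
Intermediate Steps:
r = -11 (r = 11/(-1) = 11*(-1) = -11)
E(B) = -9 (E(B) = -9 + (6*(B - B))*B = -9 + (6*0)*B = -9 + 0*B = -9 + 0 = -9)
S(t, X) = -3/4 (S(t, X) = -9/12 = -9*1/12 = -3/4)
Z + S(12, -10)*(-142) = 48 - 3/4*(-142) = 48 + 213/2 = 309/2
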